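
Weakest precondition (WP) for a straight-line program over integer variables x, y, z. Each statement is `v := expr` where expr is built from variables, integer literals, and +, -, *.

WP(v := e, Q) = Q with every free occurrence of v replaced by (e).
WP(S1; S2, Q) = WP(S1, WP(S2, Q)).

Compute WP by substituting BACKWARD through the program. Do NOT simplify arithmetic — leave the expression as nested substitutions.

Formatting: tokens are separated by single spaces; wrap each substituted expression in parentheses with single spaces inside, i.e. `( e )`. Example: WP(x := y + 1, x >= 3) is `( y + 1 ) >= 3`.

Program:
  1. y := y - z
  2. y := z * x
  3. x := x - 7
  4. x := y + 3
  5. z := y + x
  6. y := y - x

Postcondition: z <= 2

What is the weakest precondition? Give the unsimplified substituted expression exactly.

Answer: ( ( z * x ) + ( ( z * x ) + 3 ) ) <= 2

Derivation:
post: z <= 2
stmt 6: y := y - x  -- replace 0 occurrence(s) of y with (y - x)
  => z <= 2
stmt 5: z := y + x  -- replace 1 occurrence(s) of z with (y + x)
  => ( y + x ) <= 2
stmt 4: x := y + 3  -- replace 1 occurrence(s) of x with (y + 3)
  => ( y + ( y + 3 ) ) <= 2
stmt 3: x := x - 7  -- replace 0 occurrence(s) of x with (x - 7)
  => ( y + ( y + 3 ) ) <= 2
stmt 2: y := z * x  -- replace 2 occurrence(s) of y with (z * x)
  => ( ( z * x ) + ( ( z * x ) + 3 ) ) <= 2
stmt 1: y := y - z  -- replace 0 occurrence(s) of y with (y - z)
  => ( ( z * x ) + ( ( z * x ) + 3 ) ) <= 2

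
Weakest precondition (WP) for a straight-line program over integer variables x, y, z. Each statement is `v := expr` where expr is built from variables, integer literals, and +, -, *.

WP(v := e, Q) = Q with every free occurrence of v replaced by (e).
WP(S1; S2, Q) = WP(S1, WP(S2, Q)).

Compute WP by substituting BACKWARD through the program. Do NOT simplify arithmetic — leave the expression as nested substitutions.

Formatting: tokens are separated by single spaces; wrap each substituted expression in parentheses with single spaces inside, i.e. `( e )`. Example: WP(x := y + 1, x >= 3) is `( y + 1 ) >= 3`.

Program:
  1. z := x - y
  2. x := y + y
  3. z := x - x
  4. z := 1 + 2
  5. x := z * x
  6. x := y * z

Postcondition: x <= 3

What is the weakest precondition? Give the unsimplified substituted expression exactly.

Answer: ( y * ( 1 + 2 ) ) <= 3

Derivation:
post: x <= 3
stmt 6: x := y * z  -- replace 1 occurrence(s) of x with (y * z)
  => ( y * z ) <= 3
stmt 5: x := z * x  -- replace 0 occurrence(s) of x with (z * x)
  => ( y * z ) <= 3
stmt 4: z := 1 + 2  -- replace 1 occurrence(s) of z with (1 + 2)
  => ( y * ( 1 + 2 ) ) <= 3
stmt 3: z := x - x  -- replace 0 occurrence(s) of z with (x - x)
  => ( y * ( 1 + 2 ) ) <= 3
stmt 2: x := y + y  -- replace 0 occurrence(s) of x with (y + y)
  => ( y * ( 1 + 2 ) ) <= 3
stmt 1: z := x - y  -- replace 0 occurrence(s) of z with (x - y)
  => ( y * ( 1 + 2 ) ) <= 3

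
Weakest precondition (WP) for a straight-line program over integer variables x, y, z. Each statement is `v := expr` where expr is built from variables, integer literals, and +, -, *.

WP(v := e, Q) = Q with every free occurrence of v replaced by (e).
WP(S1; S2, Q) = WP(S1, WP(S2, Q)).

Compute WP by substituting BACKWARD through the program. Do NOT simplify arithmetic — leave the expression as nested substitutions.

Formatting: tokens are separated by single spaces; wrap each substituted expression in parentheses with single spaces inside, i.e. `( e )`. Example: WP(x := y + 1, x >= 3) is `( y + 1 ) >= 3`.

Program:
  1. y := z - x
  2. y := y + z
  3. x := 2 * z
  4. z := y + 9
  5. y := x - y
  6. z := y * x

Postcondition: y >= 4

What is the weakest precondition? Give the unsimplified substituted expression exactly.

post: y >= 4
stmt 6: z := y * x  -- replace 0 occurrence(s) of z with (y * x)
  => y >= 4
stmt 5: y := x - y  -- replace 1 occurrence(s) of y with (x - y)
  => ( x - y ) >= 4
stmt 4: z := y + 9  -- replace 0 occurrence(s) of z with (y + 9)
  => ( x - y ) >= 4
stmt 3: x := 2 * z  -- replace 1 occurrence(s) of x with (2 * z)
  => ( ( 2 * z ) - y ) >= 4
stmt 2: y := y + z  -- replace 1 occurrence(s) of y with (y + z)
  => ( ( 2 * z ) - ( y + z ) ) >= 4
stmt 1: y := z - x  -- replace 1 occurrence(s) of y with (z - x)
  => ( ( 2 * z ) - ( ( z - x ) + z ) ) >= 4

Answer: ( ( 2 * z ) - ( ( z - x ) + z ) ) >= 4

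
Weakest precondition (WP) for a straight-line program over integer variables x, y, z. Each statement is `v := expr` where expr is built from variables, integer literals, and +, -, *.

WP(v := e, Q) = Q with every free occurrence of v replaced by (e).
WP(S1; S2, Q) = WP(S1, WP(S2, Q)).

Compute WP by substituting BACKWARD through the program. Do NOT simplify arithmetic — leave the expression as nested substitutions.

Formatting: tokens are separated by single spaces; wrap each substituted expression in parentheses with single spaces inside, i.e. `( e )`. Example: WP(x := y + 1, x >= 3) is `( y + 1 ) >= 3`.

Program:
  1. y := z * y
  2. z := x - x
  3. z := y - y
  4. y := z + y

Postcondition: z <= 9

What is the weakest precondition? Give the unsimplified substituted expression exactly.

Answer: ( ( z * y ) - ( z * y ) ) <= 9

Derivation:
post: z <= 9
stmt 4: y := z + y  -- replace 0 occurrence(s) of y with (z + y)
  => z <= 9
stmt 3: z := y - y  -- replace 1 occurrence(s) of z with (y - y)
  => ( y - y ) <= 9
stmt 2: z := x - x  -- replace 0 occurrence(s) of z with (x - x)
  => ( y - y ) <= 9
stmt 1: y := z * y  -- replace 2 occurrence(s) of y with (z * y)
  => ( ( z * y ) - ( z * y ) ) <= 9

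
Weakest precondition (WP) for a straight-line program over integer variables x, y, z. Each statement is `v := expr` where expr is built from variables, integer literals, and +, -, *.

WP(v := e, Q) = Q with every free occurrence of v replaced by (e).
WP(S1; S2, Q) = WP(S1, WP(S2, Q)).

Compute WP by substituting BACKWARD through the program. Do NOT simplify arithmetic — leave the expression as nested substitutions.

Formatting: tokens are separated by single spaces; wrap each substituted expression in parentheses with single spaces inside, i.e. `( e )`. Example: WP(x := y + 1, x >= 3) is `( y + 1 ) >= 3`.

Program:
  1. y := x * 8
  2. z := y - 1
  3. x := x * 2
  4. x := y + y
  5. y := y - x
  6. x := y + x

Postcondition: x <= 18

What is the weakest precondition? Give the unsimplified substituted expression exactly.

post: x <= 18
stmt 6: x := y + x  -- replace 1 occurrence(s) of x with (y + x)
  => ( y + x ) <= 18
stmt 5: y := y - x  -- replace 1 occurrence(s) of y with (y - x)
  => ( ( y - x ) + x ) <= 18
stmt 4: x := y + y  -- replace 2 occurrence(s) of x with (y + y)
  => ( ( y - ( y + y ) ) + ( y + y ) ) <= 18
stmt 3: x := x * 2  -- replace 0 occurrence(s) of x with (x * 2)
  => ( ( y - ( y + y ) ) + ( y + y ) ) <= 18
stmt 2: z := y - 1  -- replace 0 occurrence(s) of z with (y - 1)
  => ( ( y - ( y + y ) ) + ( y + y ) ) <= 18
stmt 1: y := x * 8  -- replace 5 occurrence(s) of y with (x * 8)
  => ( ( ( x * 8 ) - ( ( x * 8 ) + ( x * 8 ) ) ) + ( ( x * 8 ) + ( x * 8 ) ) ) <= 18

Answer: ( ( ( x * 8 ) - ( ( x * 8 ) + ( x * 8 ) ) ) + ( ( x * 8 ) + ( x * 8 ) ) ) <= 18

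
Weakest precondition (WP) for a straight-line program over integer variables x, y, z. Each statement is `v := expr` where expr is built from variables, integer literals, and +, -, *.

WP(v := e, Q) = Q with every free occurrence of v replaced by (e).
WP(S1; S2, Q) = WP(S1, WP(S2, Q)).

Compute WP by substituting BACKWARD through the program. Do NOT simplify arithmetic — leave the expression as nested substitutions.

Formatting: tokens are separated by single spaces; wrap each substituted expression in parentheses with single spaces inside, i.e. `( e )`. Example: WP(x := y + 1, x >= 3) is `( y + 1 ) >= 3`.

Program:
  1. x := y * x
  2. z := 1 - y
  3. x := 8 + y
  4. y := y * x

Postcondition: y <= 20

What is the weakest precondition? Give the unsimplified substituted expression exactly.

post: y <= 20
stmt 4: y := y * x  -- replace 1 occurrence(s) of y with (y * x)
  => ( y * x ) <= 20
stmt 3: x := 8 + y  -- replace 1 occurrence(s) of x with (8 + y)
  => ( y * ( 8 + y ) ) <= 20
stmt 2: z := 1 - y  -- replace 0 occurrence(s) of z with (1 - y)
  => ( y * ( 8 + y ) ) <= 20
stmt 1: x := y * x  -- replace 0 occurrence(s) of x with (y * x)
  => ( y * ( 8 + y ) ) <= 20

Answer: ( y * ( 8 + y ) ) <= 20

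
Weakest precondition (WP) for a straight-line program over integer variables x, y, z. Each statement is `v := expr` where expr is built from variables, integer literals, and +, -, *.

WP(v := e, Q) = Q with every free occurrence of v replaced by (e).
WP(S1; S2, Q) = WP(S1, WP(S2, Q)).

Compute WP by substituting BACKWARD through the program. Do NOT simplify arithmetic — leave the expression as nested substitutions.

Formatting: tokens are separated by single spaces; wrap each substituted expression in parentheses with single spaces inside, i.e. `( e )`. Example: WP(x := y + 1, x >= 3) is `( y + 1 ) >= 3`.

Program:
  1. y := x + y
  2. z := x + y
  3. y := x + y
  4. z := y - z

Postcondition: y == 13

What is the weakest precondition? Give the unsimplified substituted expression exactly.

Answer: ( x + ( x + y ) ) == 13

Derivation:
post: y == 13
stmt 4: z := y - z  -- replace 0 occurrence(s) of z with (y - z)
  => y == 13
stmt 3: y := x + y  -- replace 1 occurrence(s) of y with (x + y)
  => ( x + y ) == 13
stmt 2: z := x + y  -- replace 0 occurrence(s) of z with (x + y)
  => ( x + y ) == 13
stmt 1: y := x + y  -- replace 1 occurrence(s) of y with (x + y)
  => ( x + ( x + y ) ) == 13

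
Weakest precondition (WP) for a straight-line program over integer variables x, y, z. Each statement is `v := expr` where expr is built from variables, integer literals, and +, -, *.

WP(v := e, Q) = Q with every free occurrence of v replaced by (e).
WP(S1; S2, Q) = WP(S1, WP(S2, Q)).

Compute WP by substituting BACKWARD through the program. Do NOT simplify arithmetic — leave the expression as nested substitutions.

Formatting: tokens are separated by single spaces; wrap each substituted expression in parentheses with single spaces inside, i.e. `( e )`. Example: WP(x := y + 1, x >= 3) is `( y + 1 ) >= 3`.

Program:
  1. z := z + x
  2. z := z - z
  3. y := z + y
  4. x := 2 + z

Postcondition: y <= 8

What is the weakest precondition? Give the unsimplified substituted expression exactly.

post: y <= 8
stmt 4: x := 2 + z  -- replace 0 occurrence(s) of x with (2 + z)
  => y <= 8
stmt 3: y := z + y  -- replace 1 occurrence(s) of y with (z + y)
  => ( z + y ) <= 8
stmt 2: z := z - z  -- replace 1 occurrence(s) of z with (z - z)
  => ( ( z - z ) + y ) <= 8
stmt 1: z := z + x  -- replace 2 occurrence(s) of z with (z + x)
  => ( ( ( z + x ) - ( z + x ) ) + y ) <= 8

Answer: ( ( ( z + x ) - ( z + x ) ) + y ) <= 8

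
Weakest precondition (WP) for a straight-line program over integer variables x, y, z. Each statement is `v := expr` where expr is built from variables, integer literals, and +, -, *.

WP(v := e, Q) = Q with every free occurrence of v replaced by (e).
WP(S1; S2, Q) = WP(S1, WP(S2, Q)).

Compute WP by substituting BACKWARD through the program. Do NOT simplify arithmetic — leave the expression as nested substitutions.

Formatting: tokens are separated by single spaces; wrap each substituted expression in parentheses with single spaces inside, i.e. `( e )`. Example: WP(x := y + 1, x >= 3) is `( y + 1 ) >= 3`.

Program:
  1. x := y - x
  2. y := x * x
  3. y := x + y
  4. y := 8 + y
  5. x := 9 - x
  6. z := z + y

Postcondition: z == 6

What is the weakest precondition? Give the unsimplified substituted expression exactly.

post: z == 6
stmt 6: z := z + y  -- replace 1 occurrence(s) of z with (z + y)
  => ( z + y ) == 6
stmt 5: x := 9 - x  -- replace 0 occurrence(s) of x with (9 - x)
  => ( z + y ) == 6
stmt 4: y := 8 + y  -- replace 1 occurrence(s) of y with (8 + y)
  => ( z + ( 8 + y ) ) == 6
stmt 3: y := x + y  -- replace 1 occurrence(s) of y with (x + y)
  => ( z + ( 8 + ( x + y ) ) ) == 6
stmt 2: y := x * x  -- replace 1 occurrence(s) of y with (x * x)
  => ( z + ( 8 + ( x + ( x * x ) ) ) ) == 6
stmt 1: x := y - x  -- replace 3 occurrence(s) of x with (y - x)
  => ( z + ( 8 + ( ( y - x ) + ( ( y - x ) * ( y - x ) ) ) ) ) == 6

Answer: ( z + ( 8 + ( ( y - x ) + ( ( y - x ) * ( y - x ) ) ) ) ) == 6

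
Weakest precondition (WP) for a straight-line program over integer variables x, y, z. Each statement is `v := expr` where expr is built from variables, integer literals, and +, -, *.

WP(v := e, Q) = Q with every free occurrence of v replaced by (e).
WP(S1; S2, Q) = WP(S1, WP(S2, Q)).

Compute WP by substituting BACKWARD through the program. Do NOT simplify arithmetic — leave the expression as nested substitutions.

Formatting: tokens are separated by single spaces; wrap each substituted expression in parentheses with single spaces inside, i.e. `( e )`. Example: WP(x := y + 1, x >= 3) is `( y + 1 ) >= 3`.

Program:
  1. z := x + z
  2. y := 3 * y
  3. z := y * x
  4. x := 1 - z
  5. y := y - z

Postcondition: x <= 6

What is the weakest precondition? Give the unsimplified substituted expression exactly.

post: x <= 6
stmt 5: y := y - z  -- replace 0 occurrence(s) of y with (y - z)
  => x <= 6
stmt 4: x := 1 - z  -- replace 1 occurrence(s) of x with (1 - z)
  => ( 1 - z ) <= 6
stmt 3: z := y * x  -- replace 1 occurrence(s) of z with (y * x)
  => ( 1 - ( y * x ) ) <= 6
stmt 2: y := 3 * y  -- replace 1 occurrence(s) of y with (3 * y)
  => ( 1 - ( ( 3 * y ) * x ) ) <= 6
stmt 1: z := x + z  -- replace 0 occurrence(s) of z with (x + z)
  => ( 1 - ( ( 3 * y ) * x ) ) <= 6

Answer: ( 1 - ( ( 3 * y ) * x ) ) <= 6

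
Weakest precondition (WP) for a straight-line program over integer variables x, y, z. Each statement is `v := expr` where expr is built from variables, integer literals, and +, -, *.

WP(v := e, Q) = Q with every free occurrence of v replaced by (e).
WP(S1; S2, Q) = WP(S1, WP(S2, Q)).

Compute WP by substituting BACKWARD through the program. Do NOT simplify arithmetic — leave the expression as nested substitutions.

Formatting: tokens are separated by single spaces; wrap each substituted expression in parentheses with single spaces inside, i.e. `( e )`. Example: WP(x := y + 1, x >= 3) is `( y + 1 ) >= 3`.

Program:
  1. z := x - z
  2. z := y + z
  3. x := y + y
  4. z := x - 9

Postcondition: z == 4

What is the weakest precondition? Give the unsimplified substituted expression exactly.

Answer: ( ( y + y ) - 9 ) == 4

Derivation:
post: z == 4
stmt 4: z := x - 9  -- replace 1 occurrence(s) of z with (x - 9)
  => ( x - 9 ) == 4
stmt 3: x := y + y  -- replace 1 occurrence(s) of x with (y + y)
  => ( ( y + y ) - 9 ) == 4
stmt 2: z := y + z  -- replace 0 occurrence(s) of z with (y + z)
  => ( ( y + y ) - 9 ) == 4
stmt 1: z := x - z  -- replace 0 occurrence(s) of z with (x - z)
  => ( ( y + y ) - 9 ) == 4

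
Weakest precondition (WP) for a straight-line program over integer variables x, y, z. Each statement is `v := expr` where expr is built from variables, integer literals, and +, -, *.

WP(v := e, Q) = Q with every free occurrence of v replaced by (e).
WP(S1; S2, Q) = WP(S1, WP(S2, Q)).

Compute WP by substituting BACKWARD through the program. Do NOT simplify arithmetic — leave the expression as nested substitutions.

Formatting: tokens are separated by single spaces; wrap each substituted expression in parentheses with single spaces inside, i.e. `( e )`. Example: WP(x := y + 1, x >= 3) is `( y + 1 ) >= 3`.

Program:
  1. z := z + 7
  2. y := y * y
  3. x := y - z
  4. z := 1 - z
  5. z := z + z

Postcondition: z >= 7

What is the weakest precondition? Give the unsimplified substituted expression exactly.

post: z >= 7
stmt 5: z := z + z  -- replace 1 occurrence(s) of z with (z + z)
  => ( z + z ) >= 7
stmt 4: z := 1 - z  -- replace 2 occurrence(s) of z with (1 - z)
  => ( ( 1 - z ) + ( 1 - z ) ) >= 7
stmt 3: x := y - z  -- replace 0 occurrence(s) of x with (y - z)
  => ( ( 1 - z ) + ( 1 - z ) ) >= 7
stmt 2: y := y * y  -- replace 0 occurrence(s) of y with (y * y)
  => ( ( 1 - z ) + ( 1 - z ) ) >= 7
stmt 1: z := z + 7  -- replace 2 occurrence(s) of z with (z + 7)
  => ( ( 1 - ( z + 7 ) ) + ( 1 - ( z + 7 ) ) ) >= 7

Answer: ( ( 1 - ( z + 7 ) ) + ( 1 - ( z + 7 ) ) ) >= 7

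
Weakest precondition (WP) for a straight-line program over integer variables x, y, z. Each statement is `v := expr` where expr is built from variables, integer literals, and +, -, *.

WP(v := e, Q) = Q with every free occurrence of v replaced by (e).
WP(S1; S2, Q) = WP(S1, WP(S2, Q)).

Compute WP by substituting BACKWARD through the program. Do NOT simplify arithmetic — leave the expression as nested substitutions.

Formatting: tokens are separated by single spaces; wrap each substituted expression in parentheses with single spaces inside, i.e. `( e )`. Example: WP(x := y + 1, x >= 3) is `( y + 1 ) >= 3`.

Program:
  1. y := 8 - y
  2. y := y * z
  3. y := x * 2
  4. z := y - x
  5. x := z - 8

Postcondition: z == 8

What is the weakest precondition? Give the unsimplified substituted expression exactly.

Answer: ( ( x * 2 ) - x ) == 8

Derivation:
post: z == 8
stmt 5: x := z - 8  -- replace 0 occurrence(s) of x with (z - 8)
  => z == 8
stmt 4: z := y - x  -- replace 1 occurrence(s) of z with (y - x)
  => ( y - x ) == 8
stmt 3: y := x * 2  -- replace 1 occurrence(s) of y with (x * 2)
  => ( ( x * 2 ) - x ) == 8
stmt 2: y := y * z  -- replace 0 occurrence(s) of y with (y * z)
  => ( ( x * 2 ) - x ) == 8
stmt 1: y := 8 - y  -- replace 0 occurrence(s) of y with (8 - y)
  => ( ( x * 2 ) - x ) == 8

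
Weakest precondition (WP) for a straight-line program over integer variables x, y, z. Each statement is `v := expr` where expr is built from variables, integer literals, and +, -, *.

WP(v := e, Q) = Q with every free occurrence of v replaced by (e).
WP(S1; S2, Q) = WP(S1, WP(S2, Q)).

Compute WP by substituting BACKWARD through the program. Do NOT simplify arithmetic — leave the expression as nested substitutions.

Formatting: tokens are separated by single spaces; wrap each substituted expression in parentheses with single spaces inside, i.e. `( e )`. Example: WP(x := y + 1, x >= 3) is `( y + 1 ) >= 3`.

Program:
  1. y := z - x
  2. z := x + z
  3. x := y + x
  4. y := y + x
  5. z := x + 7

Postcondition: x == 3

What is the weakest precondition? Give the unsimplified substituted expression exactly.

Answer: ( ( z - x ) + x ) == 3

Derivation:
post: x == 3
stmt 5: z := x + 7  -- replace 0 occurrence(s) of z with (x + 7)
  => x == 3
stmt 4: y := y + x  -- replace 0 occurrence(s) of y with (y + x)
  => x == 3
stmt 3: x := y + x  -- replace 1 occurrence(s) of x with (y + x)
  => ( y + x ) == 3
stmt 2: z := x + z  -- replace 0 occurrence(s) of z with (x + z)
  => ( y + x ) == 3
stmt 1: y := z - x  -- replace 1 occurrence(s) of y with (z - x)
  => ( ( z - x ) + x ) == 3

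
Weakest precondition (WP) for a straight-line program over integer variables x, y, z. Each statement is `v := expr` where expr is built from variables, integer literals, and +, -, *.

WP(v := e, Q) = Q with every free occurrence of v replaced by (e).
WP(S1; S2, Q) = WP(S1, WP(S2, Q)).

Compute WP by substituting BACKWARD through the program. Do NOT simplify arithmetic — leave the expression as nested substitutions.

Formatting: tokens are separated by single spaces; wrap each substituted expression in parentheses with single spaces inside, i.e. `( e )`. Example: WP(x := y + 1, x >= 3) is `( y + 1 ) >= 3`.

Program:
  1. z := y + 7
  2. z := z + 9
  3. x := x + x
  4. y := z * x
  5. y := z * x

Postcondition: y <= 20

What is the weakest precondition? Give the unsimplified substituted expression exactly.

Answer: ( ( ( y + 7 ) + 9 ) * ( x + x ) ) <= 20

Derivation:
post: y <= 20
stmt 5: y := z * x  -- replace 1 occurrence(s) of y with (z * x)
  => ( z * x ) <= 20
stmt 4: y := z * x  -- replace 0 occurrence(s) of y with (z * x)
  => ( z * x ) <= 20
stmt 3: x := x + x  -- replace 1 occurrence(s) of x with (x + x)
  => ( z * ( x + x ) ) <= 20
stmt 2: z := z + 9  -- replace 1 occurrence(s) of z with (z + 9)
  => ( ( z + 9 ) * ( x + x ) ) <= 20
stmt 1: z := y + 7  -- replace 1 occurrence(s) of z with (y + 7)
  => ( ( ( y + 7 ) + 9 ) * ( x + x ) ) <= 20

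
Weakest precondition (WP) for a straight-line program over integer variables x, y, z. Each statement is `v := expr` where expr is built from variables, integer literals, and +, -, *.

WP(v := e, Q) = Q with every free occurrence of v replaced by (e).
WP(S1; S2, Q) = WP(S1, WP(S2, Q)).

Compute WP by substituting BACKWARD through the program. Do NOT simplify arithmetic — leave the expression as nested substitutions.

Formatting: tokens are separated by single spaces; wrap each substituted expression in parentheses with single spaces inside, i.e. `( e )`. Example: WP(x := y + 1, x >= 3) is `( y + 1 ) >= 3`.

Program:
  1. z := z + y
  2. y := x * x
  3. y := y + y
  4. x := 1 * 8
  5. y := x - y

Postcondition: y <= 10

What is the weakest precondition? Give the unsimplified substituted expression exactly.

post: y <= 10
stmt 5: y := x - y  -- replace 1 occurrence(s) of y with (x - y)
  => ( x - y ) <= 10
stmt 4: x := 1 * 8  -- replace 1 occurrence(s) of x with (1 * 8)
  => ( ( 1 * 8 ) - y ) <= 10
stmt 3: y := y + y  -- replace 1 occurrence(s) of y with (y + y)
  => ( ( 1 * 8 ) - ( y + y ) ) <= 10
stmt 2: y := x * x  -- replace 2 occurrence(s) of y with (x * x)
  => ( ( 1 * 8 ) - ( ( x * x ) + ( x * x ) ) ) <= 10
stmt 1: z := z + y  -- replace 0 occurrence(s) of z with (z + y)
  => ( ( 1 * 8 ) - ( ( x * x ) + ( x * x ) ) ) <= 10

Answer: ( ( 1 * 8 ) - ( ( x * x ) + ( x * x ) ) ) <= 10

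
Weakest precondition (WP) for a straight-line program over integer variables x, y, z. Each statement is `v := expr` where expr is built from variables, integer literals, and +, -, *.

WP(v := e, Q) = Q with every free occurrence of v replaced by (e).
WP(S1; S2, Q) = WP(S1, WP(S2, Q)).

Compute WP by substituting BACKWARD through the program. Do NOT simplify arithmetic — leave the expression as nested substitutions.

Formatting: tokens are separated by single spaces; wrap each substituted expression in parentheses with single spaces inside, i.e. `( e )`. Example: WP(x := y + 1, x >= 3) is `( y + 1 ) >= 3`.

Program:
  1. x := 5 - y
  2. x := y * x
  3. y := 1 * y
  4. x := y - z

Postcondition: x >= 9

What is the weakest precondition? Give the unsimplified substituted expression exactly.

Answer: ( ( 1 * y ) - z ) >= 9

Derivation:
post: x >= 9
stmt 4: x := y - z  -- replace 1 occurrence(s) of x with (y - z)
  => ( y - z ) >= 9
stmt 3: y := 1 * y  -- replace 1 occurrence(s) of y with (1 * y)
  => ( ( 1 * y ) - z ) >= 9
stmt 2: x := y * x  -- replace 0 occurrence(s) of x with (y * x)
  => ( ( 1 * y ) - z ) >= 9
stmt 1: x := 5 - y  -- replace 0 occurrence(s) of x with (5 - y)
  => ( ( 1 * y ) - z ) >= 9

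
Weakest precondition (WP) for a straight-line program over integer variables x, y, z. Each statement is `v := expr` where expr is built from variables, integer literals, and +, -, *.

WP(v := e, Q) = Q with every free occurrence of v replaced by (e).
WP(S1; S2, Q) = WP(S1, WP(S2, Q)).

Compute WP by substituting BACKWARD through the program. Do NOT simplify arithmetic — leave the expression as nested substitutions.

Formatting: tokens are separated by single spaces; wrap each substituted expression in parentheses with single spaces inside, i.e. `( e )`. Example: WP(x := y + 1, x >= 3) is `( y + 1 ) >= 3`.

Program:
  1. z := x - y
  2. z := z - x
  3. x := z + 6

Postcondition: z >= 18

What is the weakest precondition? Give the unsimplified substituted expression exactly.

post: z >= 18
stmt 3: x := z + 6  -- replace 0 occurrence(s) of x with (z + 6)
  => z >= 18
stmt 2: z := z - x  -- replace 1 occurrence(s) of z with (z - x)
  => ( z - x ) >= 18
stmt 1: z := x - y  -- replace 1 occurrence(s) of z with (x - y)
  => ( ( x - y ) - x ) >= 18

Answer: ( ( x - y ) - x ) >= 18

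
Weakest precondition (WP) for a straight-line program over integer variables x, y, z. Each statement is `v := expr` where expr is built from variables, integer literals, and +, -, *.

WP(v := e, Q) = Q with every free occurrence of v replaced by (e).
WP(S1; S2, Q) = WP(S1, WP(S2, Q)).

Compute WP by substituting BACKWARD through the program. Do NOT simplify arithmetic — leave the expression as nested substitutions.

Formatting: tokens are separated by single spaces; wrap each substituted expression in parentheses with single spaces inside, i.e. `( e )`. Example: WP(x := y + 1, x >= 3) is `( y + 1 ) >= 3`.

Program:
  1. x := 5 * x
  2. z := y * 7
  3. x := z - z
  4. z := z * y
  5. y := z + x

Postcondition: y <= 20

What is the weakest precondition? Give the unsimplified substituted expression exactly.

Answer: ( ( ( y * 7 ) * y ) + ( ( y * 7 ) - ( y * 7 ) ) ) <= 20

Derivation:
post: y <= 20
stmt 5: y := z + x  -- replace 1 occurrence(s) of y with (z + x)
  => ( z + x ) <= 20
stmt 4: z := z * y  -- replace 1 occurrence(s) of z with (z * y)
  => ( ( z * y ) + x ) <= 20
stmt 3: x := z - z  -- replace 1 occurrence(s) of x with (z - z)
  => ( ( z * y ) + ( z - z ) ) <= 20
stmt 2: z := y * 7  -- replace 3 occurrence(s) of z with (y * 7)
  => ( ( ( y * 7 ) * y ) + ( ( y * 7 ) - ( y * 7 ) ) ) <= 20
stmt 1: x := 5 * x  -- replace 0 occurrence(s) of x with (5 * x)
  => ( ( ( y * 7 ) * y ) + ( ( y * 7 ) - ( y * 7 ) ) ) <= 20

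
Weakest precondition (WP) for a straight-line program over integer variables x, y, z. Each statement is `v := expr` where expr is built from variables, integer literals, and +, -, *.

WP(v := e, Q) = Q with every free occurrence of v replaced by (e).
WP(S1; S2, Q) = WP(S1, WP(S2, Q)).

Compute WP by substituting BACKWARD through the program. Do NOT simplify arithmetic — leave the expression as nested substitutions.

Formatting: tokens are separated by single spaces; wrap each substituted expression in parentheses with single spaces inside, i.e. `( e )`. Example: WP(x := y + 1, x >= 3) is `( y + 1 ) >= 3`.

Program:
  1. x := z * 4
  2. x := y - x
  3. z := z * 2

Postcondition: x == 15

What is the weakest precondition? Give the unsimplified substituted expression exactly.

Answer: ( y - ( z * 4 ) ) == 15

Derivation:
post: x == 15
stmt 3: z := z * 2  -- replace 0 occurrence(s) of z with (z * 2)
  => x == 15
stmt 2: x := y - x  -- replace 1 occurrence(s) of x with (y - x)
  => ( y - x ) == 15
stmt 1: x := z * 4  -- replace 1 occurrence(s) of x with (z * 4)
  => ( y - ( z * 4 ) ) == 15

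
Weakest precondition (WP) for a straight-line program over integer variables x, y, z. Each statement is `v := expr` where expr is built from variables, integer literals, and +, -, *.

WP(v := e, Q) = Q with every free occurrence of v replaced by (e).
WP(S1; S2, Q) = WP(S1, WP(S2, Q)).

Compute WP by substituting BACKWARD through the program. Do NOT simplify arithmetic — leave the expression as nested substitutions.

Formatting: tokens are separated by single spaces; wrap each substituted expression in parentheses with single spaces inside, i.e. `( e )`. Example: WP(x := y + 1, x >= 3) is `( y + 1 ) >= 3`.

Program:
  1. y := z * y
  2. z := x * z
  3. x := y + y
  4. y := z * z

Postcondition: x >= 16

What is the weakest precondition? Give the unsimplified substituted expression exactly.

Answer: ( ( z * y ) + ( z * y ) ) >= 16

Derivation:
post: x >= 16
stmt 4: y := z * z  -- replace 0 occurrence(s) of y with (z * z)
  => x >= 16
stmt 3: x := y + y  -- replace 1 occurrence(s) of x with (y + y)
  => ( y + y ) >= 16
stmt 2: z := x * z  -- replace 0 occurrence(s) of z with (x * z)
  => ( y + y ) >= 16
stmt 1: y := z * y  -- replace 2 occurrence(s) of y with (z * y)
  => ( ( z * y ) + ( z * y ) ) >= 16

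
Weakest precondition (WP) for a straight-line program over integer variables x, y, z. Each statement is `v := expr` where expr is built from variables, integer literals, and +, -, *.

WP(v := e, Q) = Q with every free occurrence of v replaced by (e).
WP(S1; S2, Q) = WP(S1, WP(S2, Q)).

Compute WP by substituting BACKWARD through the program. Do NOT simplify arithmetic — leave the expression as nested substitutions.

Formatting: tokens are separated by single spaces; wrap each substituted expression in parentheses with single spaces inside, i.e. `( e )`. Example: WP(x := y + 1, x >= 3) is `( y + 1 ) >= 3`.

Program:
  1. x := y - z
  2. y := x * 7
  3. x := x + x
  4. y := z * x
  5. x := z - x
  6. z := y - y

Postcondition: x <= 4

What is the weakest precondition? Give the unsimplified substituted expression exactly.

Answer: ( z - ( ( y - z ) + ( y - z ) ) ) <= 4

Derivation:
post: x <= 4
stmt 6: z := y - y  -- replace 0 occurrence(s) of z with (y - y)
  => x <= 4
stmt 5: x := z - x  -- replace 1 occurrence(s) of x with (z - x)
  => ( z - x ) <= 4
stmt 4: y := z * x  -- replace 0 occurrence(s) of y with (z * x)
  => ( z - x ) <= 4
stmt 3: x := x + x  -- replace 1 occurrence(s) of x with (x + x)
  => ( z - ( x + x ) ) <= 4
stmt 2: y := x * 7  -- replace 0 occurrence(s) of y with (x * 7)
  => ( z - ( x + x ) ) <= 4
stmt 1: x := y - z  -- replace 2 occurrence(s) of x with (y - z)
  => ( z - ( ( y - z ) + ( y - z ) ) ) <= 4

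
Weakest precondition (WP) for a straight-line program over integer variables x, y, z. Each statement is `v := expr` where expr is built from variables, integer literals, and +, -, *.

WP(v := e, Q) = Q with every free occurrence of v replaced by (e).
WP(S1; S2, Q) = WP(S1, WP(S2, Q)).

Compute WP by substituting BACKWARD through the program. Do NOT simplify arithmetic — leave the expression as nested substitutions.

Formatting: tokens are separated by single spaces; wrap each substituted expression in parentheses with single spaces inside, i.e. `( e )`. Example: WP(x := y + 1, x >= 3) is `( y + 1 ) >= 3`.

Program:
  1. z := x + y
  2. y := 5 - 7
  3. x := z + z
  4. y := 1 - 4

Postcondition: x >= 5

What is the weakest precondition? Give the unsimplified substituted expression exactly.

Answer: ( ( x + y ) + ( x + y ) ) >= 5

Derivation:
post: x >= 5
stmt 4: y := 1 - 4  -- replace 0 occurrence(s) of y with (1 - 4)
  => x >= 5
stmt 3: x := z + z  -- replace 1 occurrence(s) of x with (z + z)
  => ( z + z ) >= 5
stmt 2: y := 5 - 7  -- replace 0 occurrence(s) of y with (5 - 7)
  => ( z + z ) >= 5
stmt 1: z := x + y  -- replace 2 occurrence(s) of z with (x + y)
  => ( ( x + y ) + ( x + y ) ) >= 5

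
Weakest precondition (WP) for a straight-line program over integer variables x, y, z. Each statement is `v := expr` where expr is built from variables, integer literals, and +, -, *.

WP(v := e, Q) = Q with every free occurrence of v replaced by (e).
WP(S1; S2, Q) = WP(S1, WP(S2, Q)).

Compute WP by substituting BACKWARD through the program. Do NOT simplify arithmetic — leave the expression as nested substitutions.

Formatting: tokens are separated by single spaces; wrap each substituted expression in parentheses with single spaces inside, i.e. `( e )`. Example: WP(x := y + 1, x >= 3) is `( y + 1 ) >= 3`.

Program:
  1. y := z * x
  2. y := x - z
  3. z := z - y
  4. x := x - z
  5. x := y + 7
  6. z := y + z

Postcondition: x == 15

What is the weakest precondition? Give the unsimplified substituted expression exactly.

post: x == 15
stmt 6: z := y + z  -- replace 0 occurrence(s) of z with (y + z)
  => x == 15
stmt 5: x := y + 7  -- replace 1 occurrence(s) of x with (y + 7)
  => ( y + 7 ) == 15
stmt 4: x := x - z  -- replace 0 occurrence(s) of x with (x - z)
  => ( y + 7 ) == 15
stmt 3: z := z - y  -- replace 0 occurrence(s) of z with (z - y)
  => ( y + 7 ) == 15
stmt 2: y := x - z  -- replace 1 occurrence(s) of y with (x - z)
  => ( ( x - z ) + 7 ) == 15
stmt 1: y := z * x  -- replace 0 occurrence(s) of y with (z * x)
  => ( ( x - z ) + 7 ) == 15

Answer: ( ( x - z ) + 7 ) == 15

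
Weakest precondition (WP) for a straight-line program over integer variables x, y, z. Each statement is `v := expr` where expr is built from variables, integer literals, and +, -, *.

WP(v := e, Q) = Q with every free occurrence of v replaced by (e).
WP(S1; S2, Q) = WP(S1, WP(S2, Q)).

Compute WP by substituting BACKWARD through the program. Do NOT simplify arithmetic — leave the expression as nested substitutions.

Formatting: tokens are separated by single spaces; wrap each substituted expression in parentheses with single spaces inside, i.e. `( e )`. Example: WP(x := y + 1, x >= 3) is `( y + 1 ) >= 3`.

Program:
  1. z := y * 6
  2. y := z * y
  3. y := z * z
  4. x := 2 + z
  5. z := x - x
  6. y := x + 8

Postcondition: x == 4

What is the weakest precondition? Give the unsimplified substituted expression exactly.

post: x == 4
stmt 6: y := x + 8  -- replace 0 occurrence(s) of y with (x + 8)
  => x == 4
stmt 5: z := x - x  -- replace 0 occurrence(s) of z with (x - x)
  => x == 4
stmt 4: x := 2 + z  -- replace 1 occurrence(s) of x with (2 + z)
  => ( 2 + z ) == 4
stmt 3: y := z * z  -- replace 0 occurrence(s) of y with (z * z)
  => ( 2 + z ) == 4
stmt 2: y := z * y  -- replace 0 occurrence(s) of y with (z * y)
  => ( 2 + z ) == 4
stmt 1: z := y * 6  -- replace 1 occurrence(s) of z with (y * 6)
  => ( 2 + ( y * 6 ) ) == 4

Answer: ( 2 + ( y * 6 ) ) == 4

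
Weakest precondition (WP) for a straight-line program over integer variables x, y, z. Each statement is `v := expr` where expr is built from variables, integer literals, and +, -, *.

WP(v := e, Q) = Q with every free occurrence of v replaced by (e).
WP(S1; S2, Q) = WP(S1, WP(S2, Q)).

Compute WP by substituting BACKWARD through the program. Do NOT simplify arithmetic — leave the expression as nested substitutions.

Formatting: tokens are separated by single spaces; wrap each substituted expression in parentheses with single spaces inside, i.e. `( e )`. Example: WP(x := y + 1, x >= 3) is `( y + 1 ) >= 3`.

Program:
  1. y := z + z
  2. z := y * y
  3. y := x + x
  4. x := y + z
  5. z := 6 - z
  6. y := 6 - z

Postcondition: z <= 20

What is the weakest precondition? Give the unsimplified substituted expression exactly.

post: z <= 20
stmt 6: y := 6 - z  -- replace 0 occurrence(s) of y with (6 - z)
  => z <= 20
stmt 5: z := 6 - z  -- replace 1 occurrence(s) of z with (6 - z)
  => ( 6 - z ) <= 20
stmt 4: x := y + z  -- replace 0 occurrence(s) of x with (y + z)
  => ( 6 - z ) <= 20
stmt 3: y := x + x  -- replace 0 occurrence(s) of y with (x + x)
  => ( 6 - z ) <= 20
stmt 2: z := y * y  -- replace 1 occurrence(s) of z with (y * y)
  => ( 6 - ( y * y ) ) <= 20
stmt 1: y := z + z  -- replace 2 occurrence(s) of y with (z + z)
  => ( 6 - ( ( z + z ) * ( z + z ) ) ) <= 20

Answer: ( 6 - ( ( z + z ) * ( z + z ) ) ) <= 20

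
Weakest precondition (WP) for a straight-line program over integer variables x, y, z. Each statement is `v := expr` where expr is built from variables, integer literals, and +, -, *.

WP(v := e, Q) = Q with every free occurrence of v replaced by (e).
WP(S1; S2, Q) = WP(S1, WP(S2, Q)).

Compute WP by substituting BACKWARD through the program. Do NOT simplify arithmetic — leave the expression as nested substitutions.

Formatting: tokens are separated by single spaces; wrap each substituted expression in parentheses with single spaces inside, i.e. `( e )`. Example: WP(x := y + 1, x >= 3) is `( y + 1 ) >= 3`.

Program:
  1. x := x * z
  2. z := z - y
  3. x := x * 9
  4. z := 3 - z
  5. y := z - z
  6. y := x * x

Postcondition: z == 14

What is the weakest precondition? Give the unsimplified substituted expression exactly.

post: z == 14
stmt 6: y := x * x  -- replace 0 occurrence(s) of y with (x * x)
  => z == 14
stmt 5: y := z - z  -- replace 0 occurrence(s) of y with (z - z)
  => z == 14
stmt 4: z := 3 - z  -- replace 1 occurrence(s) of z with (3 - z)
  => ( 3 - z ) == 14
stmt 3: x := x * 9  -- replace 0 occurrence(s) of x with (x * 9)
  => ( 3 - z ) == 14
stmt 2: z := z - y  -- replace 1 occurrence(s) of z with (z - y)
  => ( 3 - ( z - y ) ) == 14
stmt 1: x := x * z  -- replace 0 occurrence(s) of x with (x * z)
  => ( 3 - ( z - y ) ) == 14

Answer: ( 3 - ( z - y ) ) == 14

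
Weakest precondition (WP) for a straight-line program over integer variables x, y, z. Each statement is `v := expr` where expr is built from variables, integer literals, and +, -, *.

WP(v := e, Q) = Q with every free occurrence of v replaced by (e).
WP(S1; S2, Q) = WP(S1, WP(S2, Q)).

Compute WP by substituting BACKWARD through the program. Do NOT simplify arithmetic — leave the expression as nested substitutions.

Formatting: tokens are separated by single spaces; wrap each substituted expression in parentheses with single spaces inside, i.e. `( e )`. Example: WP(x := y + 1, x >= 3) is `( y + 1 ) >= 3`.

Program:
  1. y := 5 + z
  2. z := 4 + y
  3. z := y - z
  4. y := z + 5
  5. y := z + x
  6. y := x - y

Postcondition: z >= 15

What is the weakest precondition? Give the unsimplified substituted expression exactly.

post: z >= 15
stmt 6: y := x - y  -- replace 0 occurrence(s) of y with (x - y)
  => z >= 15
stmt 5: y := z + x  -- replace 0 occurrence(s) of y with (z + x)
  => z >= 15
stmt 4: y := z + 5  -- replace 0 occurrence(s) of y with (z + 5)
  => z >= 15
stmt 3: z := y - z  -- replace 1 occurrence(s) of z with (y - z)
  => ( y - z ) >= 15
stmt 2: z := 4 + y  -- replace 1 occurrence(s) of z with (4 + y)
  => ( y - ( 4 + y ) ) >= 15
stmt 1: y := 5 + z  -- replace 2 occurrence(s) of y with (5 + z)
  => ( ( 5 + z ) - ( 4 + ( 5 + z ) ) ) >= 15

Answer: ( ( 5 + z ) - ( 4 + ( 5 + z ) ) ) >= 15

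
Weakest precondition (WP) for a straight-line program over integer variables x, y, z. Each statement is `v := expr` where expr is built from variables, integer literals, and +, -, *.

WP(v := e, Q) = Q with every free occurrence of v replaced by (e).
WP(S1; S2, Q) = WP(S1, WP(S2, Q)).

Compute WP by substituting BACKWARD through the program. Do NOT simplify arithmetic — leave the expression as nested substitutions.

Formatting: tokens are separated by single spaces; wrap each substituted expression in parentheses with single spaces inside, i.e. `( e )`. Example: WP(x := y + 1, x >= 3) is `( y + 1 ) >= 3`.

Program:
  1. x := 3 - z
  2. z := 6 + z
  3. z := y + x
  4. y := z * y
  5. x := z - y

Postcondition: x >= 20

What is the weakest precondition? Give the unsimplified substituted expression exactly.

Answer: ( ( y + ( 3 - z ) ) - ( ( y + ( 3 - z ) ) * y ) ) >= 20

Derivation:
post: x >= 20
stmt 5: x := z - y  -- replace 1 occurrence(s) of x with (z - y)
  => ( z - y ) >= 20
stmt 4: y := z * y  -- replace 1 occurrence(s) of y with (z * y)
  => ( z - ( z * y ) ) >= 20
stmt 3: z := y + x  -- replace 2 occurrence(s) of z with (y + x)
  => ( ( y + x ) - ( ( y + x ) * y ) ) >= 20
stmt 2: z := 6 + z  -- replace 0 occurrence(s) of z with (6 + z)
  => ( ( y + x ) - ( ( y + x ) * y ) ) >= 20
stmt 1: x := 3 - z  -- replace 2 occurrence(s) of x with (3 - z)
  => ( ( y + ( 3 - z ) ) - ( ( y + ( 3 - z ) ) * y ) ) >= 20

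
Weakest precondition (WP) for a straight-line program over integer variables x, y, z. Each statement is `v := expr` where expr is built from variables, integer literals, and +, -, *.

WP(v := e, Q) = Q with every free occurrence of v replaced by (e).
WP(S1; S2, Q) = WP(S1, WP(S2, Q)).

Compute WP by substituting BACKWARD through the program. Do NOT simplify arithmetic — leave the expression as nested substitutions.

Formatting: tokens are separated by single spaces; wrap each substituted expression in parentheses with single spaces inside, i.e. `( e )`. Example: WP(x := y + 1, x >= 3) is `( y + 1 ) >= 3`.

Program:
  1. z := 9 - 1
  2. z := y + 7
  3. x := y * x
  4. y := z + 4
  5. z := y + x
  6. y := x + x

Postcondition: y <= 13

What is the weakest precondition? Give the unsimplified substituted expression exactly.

Answer: ( ( y * x ) + ( y * x ) ) <= 13

Derivation:
post: y <= 13
stmt 6: y := x + x  -- replace 1 occurrence(s) of y with (x + x)
  => ( x + x ) <= 13
stmt 5: z := y + x  -- replace 0 occurrence(s) of z with (y + x)
  => ( x + x ) <= 13
stmt 4: y := z + 4  -- replace 0 occurrence(s) of y with (z + 4)
  => ( x + x ) <= 13
stmt 3: x := y * x  -- replace 2 occurrence(s) of x with (y * x)
  => ( ( y * x ) + ( y * x ) ) <= 13
stmt 2: z := y + 7  -- replace 0 occurrence(s) of z with (y + 7)
  => ( ( y * x ) + ( y * x ) ) <= 13
stmt 1: z := 9 - 1  -- replace 0 occurrence(s) of z with (9 - 1)
  => ( ( y * x ) + ( y * x ) ) <= 13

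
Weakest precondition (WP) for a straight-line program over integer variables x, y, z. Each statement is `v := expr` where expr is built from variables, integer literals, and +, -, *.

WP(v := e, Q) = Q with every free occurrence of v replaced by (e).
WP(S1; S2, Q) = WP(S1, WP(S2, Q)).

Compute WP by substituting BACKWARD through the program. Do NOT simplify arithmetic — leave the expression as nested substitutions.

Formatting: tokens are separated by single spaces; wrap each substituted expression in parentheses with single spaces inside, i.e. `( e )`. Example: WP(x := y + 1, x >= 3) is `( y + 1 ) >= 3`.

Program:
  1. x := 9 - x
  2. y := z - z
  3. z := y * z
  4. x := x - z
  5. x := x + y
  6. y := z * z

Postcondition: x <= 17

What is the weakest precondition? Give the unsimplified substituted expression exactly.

post: x <= 17
stmt 6: y := z * z  -- replace 0 occurrence(s) of y with (z * z)
  => x <= 17
stmt 5: x := x + y  -- replace 1 occurrence(s) of x with (x + y)
  => ( x + y ) <= 17
stmt 4: x := x - z  -- replace 1 occurrence(s) of x with (x - z)
  => ( ( x - z ) + y ) <= 17
stmt 3: z := y * z  -- replace 1 occurrence(s) of z with (y * z)
  => ( ( x - ( y * z ) ) + y ) <= 17
stmt 2: y := z - z  -- replace 2 occurrence(s) of y with (z - z)
  => ( ( x - ( ( z - z ) * z ) ) + ( z - z ) ) <= 17
stmt 1: x := 9 - x  -- replace 1 occurrence(s) of x with (9 - x)
  => ( ( ( 9 - x ) - ( ( z - z ) * z ) ) + ( z - z ) ) <= 17

Answer: ( ( ( 9 - x ) - ( ( z - z ) * z ) ) + ( z - z ) ) <= 17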